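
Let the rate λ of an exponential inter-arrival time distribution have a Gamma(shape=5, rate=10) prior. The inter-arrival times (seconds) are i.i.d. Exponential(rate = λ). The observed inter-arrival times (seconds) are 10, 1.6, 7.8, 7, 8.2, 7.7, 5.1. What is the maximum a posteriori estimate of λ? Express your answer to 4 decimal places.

λ̂_MAP = 0.1916

The Exponential(rate=λ) likelihood is ∝ λ^n e^(−λΣtᵢ). Here n = 7 and Σtᵢ = 10 + 1.6 + 7.8 + 7 + 8.2 + 7.7 + 5.1 = 47.4.
Posterior ∝ λ^4e^(−10λ) · λ^7e^(−47.4λ) = λ^11e^(−57.4λ), i.e. Gamma(12, 57.4).
Mode = (a−1)/b = 11/57.4 ≈ 0.1916.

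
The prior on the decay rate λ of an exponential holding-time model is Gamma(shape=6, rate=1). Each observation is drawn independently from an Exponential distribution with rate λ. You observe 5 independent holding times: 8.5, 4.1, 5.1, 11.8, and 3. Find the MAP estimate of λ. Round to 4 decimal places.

λ̂_MAP = 0.2985

The Exponential(rate=λ) likelihood is ∝ λ^n e^(−λΣtᵢ). Here n = 5 and Σtᵢ = 8.5 + 4.1 + 5.1 + 11.8 + 3 = 32.5.
Posterior ∝ λ^5e^(−1λ) · λ^5e^(−32.5λ) = λ^10e^(−33.5λ), i.e. Gamma(11, 33.5).
Mode = (a−1)/b = 10/33.5 ≈ 0.2985.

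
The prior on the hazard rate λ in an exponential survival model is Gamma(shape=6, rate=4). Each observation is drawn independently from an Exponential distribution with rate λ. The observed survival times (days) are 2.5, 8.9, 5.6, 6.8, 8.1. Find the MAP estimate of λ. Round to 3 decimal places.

The Exponential(rate=λ) likelihood is ∝ λ^n e^(−λΣtᵢ). Here n = 5 and Σtᵢ = 2.5 + 8.9 + 5.6 + 6.8 + 8.1 = 31.9.
Posterior ∝ λ^5e^(−4λ) · λ^5e^(−31.9λ) = λ^10e^(−35.9λ), i.e. Gamma(11, 35.9).
Mode = (a−1)/b = 10/35.9 ≈ 0.279.

λ̂_MAP = 0.279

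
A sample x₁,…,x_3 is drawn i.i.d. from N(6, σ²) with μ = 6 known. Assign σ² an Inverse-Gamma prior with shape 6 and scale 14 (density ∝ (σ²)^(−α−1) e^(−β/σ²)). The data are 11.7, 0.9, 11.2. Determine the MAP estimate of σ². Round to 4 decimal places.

σ̂²_MAP = 6.6788

Sum of squared deviations about the known mean: SS = (11.7−6)² + (0.9−6)² + (11.2−6)² = 85.54.
The Normal likelihood contributes (σ²)^(−n/2) exp(−SS/(2σ²)), so the posterior is Inverse-Gamma(α + n/2, β + SS/2) = Inverse-Gamma(7.5, 56.77).
The mode of Inverse-Gamma(a, b) is b/(a+1) = 56.77/8.5 ≈ 6.6788.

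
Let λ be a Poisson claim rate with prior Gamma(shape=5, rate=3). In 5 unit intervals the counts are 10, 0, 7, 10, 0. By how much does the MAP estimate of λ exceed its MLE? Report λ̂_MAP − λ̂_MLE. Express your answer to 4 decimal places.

MAP − MLE = -1.5250

Σxᵢ = 27. Posterior is Gamma(32, 8); MAP = (32−1)/8 = 31/8 ≈ 3.87500.
MLE = x̄ = 27/5 ≈ 5.40000.
Difference = 31/8 − 27/5 = -61/40 ≈ -1.5250.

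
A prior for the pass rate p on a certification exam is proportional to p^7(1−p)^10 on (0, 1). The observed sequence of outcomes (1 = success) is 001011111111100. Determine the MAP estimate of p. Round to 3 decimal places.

The prior density ∝ p^7(1−p)^10 is the kernel of Beta(8, 11).
Data: 10 successes in 15 trials (from the sequence). The binomial likelihood contributes p^10(1−p)^5, so the posterior is Beta(8+10, 11+5) = Beta(18, 16).
For Beta(a, b) with a, b > 1 the mode is (a−1)/(a+b−2) = 17/32 ≈ 0.531.

p̂_MAP = 0.531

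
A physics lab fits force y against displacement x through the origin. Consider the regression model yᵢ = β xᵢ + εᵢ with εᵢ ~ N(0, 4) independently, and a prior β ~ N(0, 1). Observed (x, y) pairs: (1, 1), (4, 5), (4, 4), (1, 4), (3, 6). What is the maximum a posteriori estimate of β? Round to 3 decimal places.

β̂_MAP = 1.255

log p(β | y) = −Σ(yᵢ − βxᵢ)²/(2·4) − β²/(2·1) + const.
Setting the derivative to zero: Σxᵢ(yᵢ − βxᵢ)/4 − β/1 = 0, so β = Σxᵢyᵢ / (Σxᵢ² + σ²/τ²).
Σxᵢyᵢ = 1·1 + 4·5 + 4·4 + 1·4 + 3·6 = 59; Σxᵢ² = 43; σ²/τ² = 4.
β̂_MAP = 59 / (43 + 4) = 59/47 ≈ 1.255.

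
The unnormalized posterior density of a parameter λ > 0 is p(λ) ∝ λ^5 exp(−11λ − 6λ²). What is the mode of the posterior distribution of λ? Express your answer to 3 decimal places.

ℓ'(λ) = 5/λ − 11 − 12λ. Setting this to zero and multiplying by λ: 12λ² + 11λ − 5 = 0.
λ = (−11 + √(11² + 4·12·5)) / (2·12) = (−11 + √361) / 24 = (−11 + 19)/24 = 1/3.
ℓ''(λ) = −5/λ² − 12 < 0, confirming a maximum.

λ̂_MAP = 0.333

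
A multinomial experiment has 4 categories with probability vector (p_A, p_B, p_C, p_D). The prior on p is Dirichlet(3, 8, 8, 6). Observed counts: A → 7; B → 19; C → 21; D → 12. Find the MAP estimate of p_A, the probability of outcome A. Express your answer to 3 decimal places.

MAP estimate of p_A = 0.113

The posterior is Dirichlet(αᵢ + nᵢ) = Dirichlet(10, 27, 29, 18).
For a Dirichlet(a₁,…,a_K) with all aᵢ > 1, the mode has j-th component (aⱼ − 1)/(Σaᵢ − K).
Here Σaᵢ = 84 and K = 4, so p_A = (10 − 1)/(84 − 4) = 9/80 ≈ 0.113.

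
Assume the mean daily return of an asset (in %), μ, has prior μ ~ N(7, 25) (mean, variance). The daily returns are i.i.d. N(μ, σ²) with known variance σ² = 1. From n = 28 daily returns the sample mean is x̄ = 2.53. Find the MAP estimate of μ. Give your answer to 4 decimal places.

n = 28, x̄ = 2.53.
For a Normal prior and Normal likelihood with known variance, the posterior is Normal; its mode equals its mean, the precision-weighted average.
Prior precision 1/σ₀² = 1/25 = 0.04; data precision n/σ² = 28/1 = 28.
μ̂ = (0.04·7 + 28·2.53) / (0.04 + 28) = 71.12/28.04 = 1778/701 ≈ 2.5364.

μ̂_MAP = 2.5364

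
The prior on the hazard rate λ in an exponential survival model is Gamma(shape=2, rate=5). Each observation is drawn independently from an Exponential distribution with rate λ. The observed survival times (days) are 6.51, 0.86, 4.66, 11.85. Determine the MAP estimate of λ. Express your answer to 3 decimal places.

λ̂_MAP = 0.173

The Exponential(rate=λ) likelihood is ∝ λ^n e^(−λΣtᵢ). Here n = 4 and Σtᵢ = 6.51 + 0.86 + 4.66 + 11.85 = 23.88.
Posterior ∝ λe^(−5λ) · λ^4e^(−23.88λ) = λ^5e^(−28.88λ), i.e. Gamma(6, 28.88).
Mode = (a−1)/b = 5/28.88 ≈ 0.173.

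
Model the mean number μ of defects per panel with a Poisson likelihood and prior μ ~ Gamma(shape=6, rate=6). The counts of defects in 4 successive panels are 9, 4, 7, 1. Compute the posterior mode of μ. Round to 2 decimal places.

Σxᵢ = 9+4+7+1 = 21, with n = 4.
Posterior ∝ μ^5e^(−6μ) · μ^21e^(−4μ) = μ^26e^(−10μ), i.e. Gamma(shape=27, rate=10).
The mode of a Gamma(a, b) with a ≥ 1 (shape–rate) is (a−1)/b = 26/10 ≈ 2.60.

μ̂_MAP = 2.60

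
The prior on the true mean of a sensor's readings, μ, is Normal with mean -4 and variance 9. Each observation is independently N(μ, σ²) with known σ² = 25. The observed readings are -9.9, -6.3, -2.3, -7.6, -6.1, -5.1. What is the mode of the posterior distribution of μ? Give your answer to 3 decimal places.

n = 6; x̄ = ((-9.9) + (-6.3) + (-2.3) + (-7.6) + (-6.1) + (-5.1))/6 = -37.3/6 = -373/60 ≈ -6.2167.
For a Normal prior and Normal likelihood with known variance, the posterior is Normal; its mode equals its mean, the precision-weighted average.
Prior precision 1/σ₀² = 1/9; data precision n/σ² = 6/25 = 0.24.
μ̂ = ((1/9)·(-4) + 0.24·(-373/60)) / (1/9 + 0.24) = (-4357/2250)/(79/225) = -4357/790 ≈ -5.515.

μ̂_MAP = -5.515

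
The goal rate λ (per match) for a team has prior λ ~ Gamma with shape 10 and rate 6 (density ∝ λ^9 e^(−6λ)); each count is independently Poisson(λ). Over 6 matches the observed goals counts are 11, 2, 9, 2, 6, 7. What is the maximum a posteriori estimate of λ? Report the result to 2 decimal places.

Σxᵢ = 11+2+9+2+6+7 = 37, with n = 6.
Posterior ∝ λ^9e^(−6λ) · λ^37e^(−6λ) = λ^46e^(−12λ), i.e. Gamma(shape=47, rate=12).
The mode of a Gamma(a, b) with a ≥ 1 (shape–rate) is (a−1)/b = 46/12 ≈ 3.83.

λ̂_MAP = 3.83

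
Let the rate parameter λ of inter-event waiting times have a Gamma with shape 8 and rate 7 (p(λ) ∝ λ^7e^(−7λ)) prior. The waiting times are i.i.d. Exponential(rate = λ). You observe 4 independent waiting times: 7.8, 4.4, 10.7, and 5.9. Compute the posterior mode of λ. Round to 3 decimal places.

λ̂_MAP = 0.307

The Exponential(rate=λ) likelihood is ∝ λ^n e^(−λΣtᵢ). Here n = 4 and Σtᵢ = 7.8 + 4.4 + 10.7 + 5.9 = 28.8.
Posterior ∝ λ^7e^(−7λ) · λ^4e^(−28.8λ) = λ^11e^(−35.8λ), i.e. Gamma(12, 35.8).
Mode = (a−1)/b = 11/35.8 ≈ 0.307.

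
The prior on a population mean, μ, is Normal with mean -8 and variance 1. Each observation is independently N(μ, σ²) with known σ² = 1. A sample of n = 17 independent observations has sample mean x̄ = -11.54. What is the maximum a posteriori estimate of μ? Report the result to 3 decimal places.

n = 17, x̄ = -11.54.
For a Normal prior and Normal likelihood with known variance, the posterior is Normal; its mode equals its mean, the precision-weighted average.
Prior precision 1/σ₀² = 1/1 = 1; data precision n/σ² = 17/1 = 17.
μ̂ = (1·(-8) + 17·(-11.54)) / (1 + 17) = (-204.18)/18 = -3403/300 ≈ -11.343.

μ̂_MAP = -11.343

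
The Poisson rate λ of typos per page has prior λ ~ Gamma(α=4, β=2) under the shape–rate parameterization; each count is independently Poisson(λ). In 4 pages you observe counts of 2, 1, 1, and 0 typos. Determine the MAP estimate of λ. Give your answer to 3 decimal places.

λ̂_MAP = 1.167

Σxᵢ = 2+1+1+0 = 4, with n = 4.
Posterior ∝ λ^3e^(−2λ) · λ^4e^(−4λ) = λ^7e^(−6λ), i.e. Gamma(shape=8, rate=6).
The mode of a Gamma(a, b) with a ≥ 1 (shape–rate) is (a−1)/b = 7/6 ≈ 1.167.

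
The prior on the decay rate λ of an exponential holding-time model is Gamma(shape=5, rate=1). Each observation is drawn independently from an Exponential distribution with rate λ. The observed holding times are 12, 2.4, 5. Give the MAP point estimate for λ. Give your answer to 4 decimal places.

The Exponential(rate=λ) likelihood is ∝ λ^n e^(−λΣtᵢ). Here n = 3 and Σtᵢ = 12 + 2.4 + 5 = 19.4.
Posterior ∝ λ^4e^(−1λ) · λ^3e^(−19.4λ) = λ^7e^(−20.4λ), i.e. Gamma(8, 20.4).
Mode = (a−1)/b = 7/20.4 ≈ 0.3431.

λ̂_MAP = 0.3431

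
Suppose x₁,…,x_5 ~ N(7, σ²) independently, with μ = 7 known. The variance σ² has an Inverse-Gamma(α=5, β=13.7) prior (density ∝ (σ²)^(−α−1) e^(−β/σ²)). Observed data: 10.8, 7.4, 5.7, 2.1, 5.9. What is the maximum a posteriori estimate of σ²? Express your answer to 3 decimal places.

σ̂²_MAP = 4.054

Sum of squared deviations about the known mean: SS = (10.8−7)² + (7.4−7)² + (5.7−7)² + (2.1−7)² + (5.9−7)² = 41.51.
The Normal likelihood contributes (σ²)^(−n/2) exp(−SS/(2σ²)), so the posterior is Inverse-Gamma(α + n/2, β + SS/2) = Inverse-Gamma(7.5, 34.455).
The mode of Inverse-Gamma(a, b) is b/(a+1) = 34.455/8.5 ≈ 4.054.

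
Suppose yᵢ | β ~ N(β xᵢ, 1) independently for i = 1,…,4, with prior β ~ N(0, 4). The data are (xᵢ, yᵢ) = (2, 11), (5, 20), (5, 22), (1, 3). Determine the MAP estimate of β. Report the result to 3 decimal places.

log p(β | y) = −Σ(yᵢ − βxᵢ)²/(2·1) − β²/(2·4) + const.
Setting the derivative to zero: Σxᵢ(yᵢ − βxᵢ)/1 − β/4 = 0, so β = Σxᵢyᵢ / (Σxᵢ² + σ²/τ²).
Σxᵢyᵢ = 2·11 + 5·20 + 5·22 + 1·3 = 235; Σxᵢ² = 55; σ²/τ² = 0.25.
β̂_MAP = 235 / (55 + 0.25) = 235/55.25 ≈ 4.253.

β̂_MAP = 4.253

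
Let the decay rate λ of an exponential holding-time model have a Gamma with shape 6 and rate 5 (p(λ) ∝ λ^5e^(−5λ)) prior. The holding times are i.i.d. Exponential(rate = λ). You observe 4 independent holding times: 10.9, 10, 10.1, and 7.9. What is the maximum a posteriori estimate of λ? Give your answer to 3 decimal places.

λ̂_MAP = 0.205

The Exponential(rate=λ) likelihood is ∝ λ^n e^(−λΣtᵢ). Here n = 4 and Σtᵢ = 10.9 + 10 + 10.1 + 7.9 = 38.9.
Posterior ∝ λ^5e^(−5λ) · λ^4e^(−38.9λ) = λ^9e^(−43.9λ), i.e. Gamma(10, 43.9).
Mode = (a−1)/b = 9/43.9 ≈ 0.205.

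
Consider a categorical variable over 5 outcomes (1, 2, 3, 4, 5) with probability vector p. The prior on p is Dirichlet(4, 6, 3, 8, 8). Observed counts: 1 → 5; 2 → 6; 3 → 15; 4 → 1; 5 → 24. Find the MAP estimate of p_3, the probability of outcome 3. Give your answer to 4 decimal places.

MAP estimate: 0.2267

The posterior is Dirichlet(αᵢ + nᵢ) = Dirichlet(9, 12, 18, 9, 32).
For a Dirichlet(a₁,…,a_K) with all aᵢ > 1, the mode has j-th component (aⱼ − 1)/(Σaᵢ − K).
Here Σaᵢ = 80 and K = 5, so p_3 = (18 − 1)/(80 − 5) = 17/75 ≈ 0.2267.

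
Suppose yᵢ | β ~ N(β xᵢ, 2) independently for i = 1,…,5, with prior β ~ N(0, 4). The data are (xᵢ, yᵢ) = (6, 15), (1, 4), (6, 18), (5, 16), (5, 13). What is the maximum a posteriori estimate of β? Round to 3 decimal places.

log p(β | y) = −Σ(yᵢ − βxᵢ)²/(2·2) − β²/(2·4) + const.
Setting the derivative to zero: Σxᵢ(yᵢ − βxᵢ)/2 − β/4 = 0, so β = Σxᵢyᵢ / (Σxᵢ² + σ²/τ²).
Σxᵢyᵢ = 6·15 + 1·4 + 6·18 + 5·16 + 5·13 = 347; Σxᵢ² = 123; σ²/τ² = 0.5.
β̂_MAP = 347 / (123 + 0.5) = 347/123.5 ≈ 2.810.

β̂_MAP = 2.810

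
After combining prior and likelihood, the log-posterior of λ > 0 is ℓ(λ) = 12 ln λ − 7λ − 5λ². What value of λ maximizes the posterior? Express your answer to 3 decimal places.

λ̂_MAP = 0.800

ℓ'(λ) = 12/λ − 7 − 10λ. Setting this to zero and multiplying by λ: 10λ² + 7λ − 12 = 0.
λ = (−7 + √(7² + 4·10·12)) / (2·10) = (−7 + √529) / 20 = (−7 + 23)/20 = 4/5.
ℓ''(λ) = −12/λ² − 10 < 0, confirming a maximum.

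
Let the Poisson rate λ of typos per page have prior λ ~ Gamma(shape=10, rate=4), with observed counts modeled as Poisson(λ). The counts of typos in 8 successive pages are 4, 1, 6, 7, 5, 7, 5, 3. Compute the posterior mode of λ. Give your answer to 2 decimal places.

Σxᵢ = 4+1+6+7+5+7+5+3 = 38, with n = 8.
Posterior ∝ λ^9e^(−4λ) · λ^38e^(−8λ) = λ^47e^(−12λ), i.e. Gamma(shape=48, rate=12).
The mode of a Gamma(a, b) with a ≥ 1 (shape–rate) is (a−1)/b = 47/12 ≈ 3.92.

λ̂_MAP = 3.92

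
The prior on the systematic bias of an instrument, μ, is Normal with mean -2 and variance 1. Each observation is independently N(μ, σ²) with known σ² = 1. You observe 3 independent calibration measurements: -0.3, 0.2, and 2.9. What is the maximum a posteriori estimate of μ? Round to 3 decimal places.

n = 3; x̄ = ((-0.3) + 0.2 + 2.9)/3 = 2.8/3 = 14/15 ≈ 0.9333.
For a Normal prior and Normal likelihood with known variance, the posterior is Normal; its mode equals its mean, the precision-weighted average.
Prior precision 1/σ₀² = 1/1 = 1; data precision n/σ² = 3/1 = 3.
μ̂ = (1·(-2) + 3·(14/15)) / (1 + 3) = 0.8/4 = 0.200.

μ̂_MAP = 0.200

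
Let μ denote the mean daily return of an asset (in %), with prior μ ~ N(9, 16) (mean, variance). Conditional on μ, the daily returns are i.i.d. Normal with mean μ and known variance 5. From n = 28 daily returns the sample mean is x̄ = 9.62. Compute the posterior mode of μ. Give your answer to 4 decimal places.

n = 28, x̄ = 9.62.
For a Normal prior and Normal likelihood with known variance, the posterior is Normal; its mode equals its mean, the precision-weighted average.
Prior precision 1/σ₀² = 1/16 = 0.0625; data precision n/σ² = 28/5 = 5.6.
μ̂ = (0.0625·9 + 5.6·9.62) / (0.0625 + 5.6) = 54.4345/5.6625 = 108869/11325 ≈ 9.6132.

μ̂_MAP = 9.6132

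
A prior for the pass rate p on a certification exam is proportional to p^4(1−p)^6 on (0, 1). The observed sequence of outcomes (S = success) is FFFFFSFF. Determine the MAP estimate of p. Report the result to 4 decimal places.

p̂_MAP = 0.2778

The prior density ∝ p^4(1−p)^6 is the kernel of Beta(5, 7).
Data: 1 success in 8 trials (from the sequence). The binomial likelihood contributes p(1−p)^7, so the posterior is Beta(5+1, 7+7) = Beta(6, 14).
For Beta(a, b) with a, b > 1 the mode is (a−1)/(a+b−2) = 5/18 ≈ 0.2778.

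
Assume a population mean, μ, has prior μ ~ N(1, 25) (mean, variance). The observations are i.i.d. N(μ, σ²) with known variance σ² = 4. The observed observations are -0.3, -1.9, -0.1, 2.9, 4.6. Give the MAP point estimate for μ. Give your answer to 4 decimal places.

μ̂_MAP = 1.0388

n = 5; x̄ = ((-0.3) + (-1.9) + (-0.1) + 2.9 + 4.6)/5 = 5.2/5 = 1.04.
For a Normal prior and Normal likelihood with known variance, the posterior is Normal; its mode equals its mean, the precision-weighted average.
Prior precision 1/σ₀² = 1/25 = 0.04; data precision n/σ² = 5/4 = 1.25.
μ̂ = (0.04·1 + 1.25·1.04) / (0.04 + 1.25) = 1.34/1.29 = 134/129 ≈ 1.0388.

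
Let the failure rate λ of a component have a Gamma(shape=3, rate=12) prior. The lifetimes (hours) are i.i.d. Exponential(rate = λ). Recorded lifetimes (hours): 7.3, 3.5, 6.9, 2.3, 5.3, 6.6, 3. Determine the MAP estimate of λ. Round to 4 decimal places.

λ̂_MAP = 0.1919

The Exponential(rate=λ) likelihood is ∝ λ^n e^(−λΣtᵢ). Here n = 7 and Σtᵢ = 7.3 + 3.5 + 6.9 + 2.3 + 5.3 + 6.6 + 3 = 34.9.
Posterior ∝ λ^2e^(−12λ) · λ^7e^(−34.9λ) = λ^9e^(−46.9λ), i.e. Gamma(10, 46.9).
Mode = (a−1)/b = 9/46.9 ≈ 0.1919.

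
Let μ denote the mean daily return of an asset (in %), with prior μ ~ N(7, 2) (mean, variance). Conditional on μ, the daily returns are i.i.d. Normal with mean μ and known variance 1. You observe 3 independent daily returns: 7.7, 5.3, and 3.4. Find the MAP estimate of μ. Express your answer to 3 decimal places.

μ̂_MAP = 5.686

n = 3; x̄ = (7.7 + 5.3 + 3.4)/3 = 16.4/3 = 82/15 ≈ 5.4667.
For a Normal prior and Normal likelihood with known variance, the posterior is Normal; its mode equals its mean, the precision-weighted average.
Prior precision 1/σ₀² = 1/2 = 0.5; data precision n/σ² = 3/1 = 3.
μ̂ = (0.5·7 + 3·(82/15)) / (0.5 + 3) = 19.9/3.5 = 199/35 ≈ 5.686.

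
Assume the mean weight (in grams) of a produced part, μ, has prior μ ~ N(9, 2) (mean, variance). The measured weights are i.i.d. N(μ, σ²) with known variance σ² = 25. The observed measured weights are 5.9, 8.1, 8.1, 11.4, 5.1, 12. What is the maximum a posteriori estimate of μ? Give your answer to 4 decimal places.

μ̂_MAP = 8.8162

n = 6; x̄ = (5.9 + 8.1 + 8.1 + 11.4 + 5.1 + 12)/6 = 50.6/6 = 253/30 ≈ 8.4333.
For a Normal prior and Normal likelihood with known variance, the posterior is Normal; its mode equals its mean, the precision-weighted average.
Prior precision 1/σ₀² = 1/2 = 0.5; data precision n/σ² = 6/25 = 0.24.
μ̂ = (0.5·9 + 0.24·(253/30)) / (0.5 + 0.24) = 6.524/0.74 = 1631/185 ≈ 8.8162.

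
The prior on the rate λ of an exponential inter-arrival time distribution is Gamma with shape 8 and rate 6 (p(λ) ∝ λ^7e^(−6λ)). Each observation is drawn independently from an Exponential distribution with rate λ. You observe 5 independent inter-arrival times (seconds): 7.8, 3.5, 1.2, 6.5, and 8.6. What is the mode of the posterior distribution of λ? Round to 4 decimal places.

λ̂_MAP = 0.3571

The Exponential(rate=λ) likelihood is ∝ λ^n e^(−λΣtᵢ). Here n = 5 and Σtᵢ = 7.8 + 3.5 + 1.2 + 6.5 + 8.6 = 27.6.
Posterior ∝ λ^7e^(−6λ) · λ^5e^(−27.6λ) = λ^12e^(−33.6λ), i.e. Gamma(13, 33.6).
Mode = (a−1)/b = 12/33.6 ≈ 0.3571.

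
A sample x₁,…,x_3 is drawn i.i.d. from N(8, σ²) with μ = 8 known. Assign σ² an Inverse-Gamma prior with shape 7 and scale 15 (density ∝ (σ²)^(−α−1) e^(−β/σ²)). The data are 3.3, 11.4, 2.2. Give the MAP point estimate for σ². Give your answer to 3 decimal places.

Sum of squared deviations about the known mean: SS = (3.3−8)² + (11.4−8)² + (2.2−8)² = 67.29.
The Normal likelihood contributes (σ²)^(−n/2) exp(−SS/(2σ²)), so the posterior is Inverse-Gamma(α + n/2, β + SS/2) = Inverse-Gamma(8.5, 48.645).
The mode of Inverse-Gamma(a, b) is b/(a+1) = 48.645/9.5 ≈ 5.121.

σ̂²_MAP = 5.121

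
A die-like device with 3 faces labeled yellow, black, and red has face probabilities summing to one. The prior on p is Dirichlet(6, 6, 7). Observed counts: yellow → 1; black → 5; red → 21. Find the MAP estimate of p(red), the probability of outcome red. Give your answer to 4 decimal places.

MAP estimate of p(red) = 0.6279

The posterior is Dirichlet(αᵢ + nᵢ) = Dirichlet(7, 11, 28).
For a Dirichlet(a₁,…,a_K) with all aᵢ > 1, the mode has j-th component (aⱼ − 1)/(Σaᵢ − K).
Here Σaᵢ = 46 and K = 3, so p(red) = (28 − 1)/(46 − 3) = 27/43 ≈ 0.6279.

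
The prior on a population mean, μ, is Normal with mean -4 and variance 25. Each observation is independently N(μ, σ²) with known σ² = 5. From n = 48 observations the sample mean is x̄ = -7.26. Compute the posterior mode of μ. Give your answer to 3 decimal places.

n = 48, x̄ = -7.26.
For a Normal prior and Normal likelihood with known variance, the posterior is Normal; its mode equals its mean, the precision-weighted average.
Prior precision 1/σ₀² = 1/25 = 0.04; data precision n/σ² = 48/5 = 9.6.
μ̂ = (0.04·(-4) + 9.6·(-7.26)) / (0.04 + 9.6) = (-69.856)/9.64 = -8732/1205 ≈ -7.246.

μ̂_MAP = -7.246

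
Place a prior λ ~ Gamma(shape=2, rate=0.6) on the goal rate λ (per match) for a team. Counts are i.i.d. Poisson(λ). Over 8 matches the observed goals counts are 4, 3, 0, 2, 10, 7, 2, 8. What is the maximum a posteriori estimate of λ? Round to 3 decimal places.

Σxᵢ = 4+3+0+2+10+7+2+8 = 36, with n = 8.
Posterior ∝ λe^(−0.6λ) · λ^36e^(−8λ) = λ^37e^(−8.6λ), i.e. Gamma(shape=38, rate=8.6).
The mode of a Gamma(a, b) with a ≥ 1 (shape–rate) is (a−1)/b = 37/8.6 ≈ 4.302.

λ̂_MAP = 4.302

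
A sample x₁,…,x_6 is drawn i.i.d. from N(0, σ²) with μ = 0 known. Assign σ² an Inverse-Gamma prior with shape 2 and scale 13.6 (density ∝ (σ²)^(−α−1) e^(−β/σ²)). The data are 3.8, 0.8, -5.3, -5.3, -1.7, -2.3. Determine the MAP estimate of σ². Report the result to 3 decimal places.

σ̂²_MAP = 8.887

Sum of squared deviations about the known mean: SS = (3.8−0)² + (0.8−0)² + (-5.3−0)² + (-5.3−0)² + (-1.7−0)² + (-2.3−0)² = 79.44.
The Normal likelihood contributes (σ²)^(−n/2) exp(−SS/(2σ²)), so the posterior is Inverse-Gamma(α + n/2, β + SS/2) = Inverse-Gamma(5, 53.32).
The mode of Inverse-Gamma(a, b) is b/(a+1) = 53.32/6 ≈ 8.887.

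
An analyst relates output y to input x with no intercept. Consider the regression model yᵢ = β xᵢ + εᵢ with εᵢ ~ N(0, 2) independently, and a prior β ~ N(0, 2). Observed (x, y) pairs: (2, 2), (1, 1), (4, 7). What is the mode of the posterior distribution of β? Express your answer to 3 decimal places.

β̂_MAP = 1.500

log p(β | y) = −Σ(yᵢ − βxᵢ)²/(2·2) − β²/(2·2) + const.
Setting the derivative to zero: Σxᵢ(yᵢ − βxᵢ)/2 − β/2 = 0, so β = Σxᵢyᵢ / (Σxᵢ² + σ²/τ²).
Σxᵢyᵢ = 2·2 + 1·1 + 4·7 = 33; Σxᵢ² = 21; σ²/τ² = 1.
β̂_MAP = 33 / (21 + 1) = 33/22 ≈ 1.500.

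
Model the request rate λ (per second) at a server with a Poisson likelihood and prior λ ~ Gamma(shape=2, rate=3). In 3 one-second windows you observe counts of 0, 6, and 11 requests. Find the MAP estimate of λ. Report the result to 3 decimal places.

λ̂_MAP = 3.000

Σxᵢ = 0+6+11 = 17, with n = 3.
Posterior ∝ λe^(−3λ) · λ^17e^(−3λ) = λ^18e^(−6λ), i.e. Gamma(shape=19, rate=6).
The mode of a Gamma(a, b) with a ≥ 1 (shape–rate) is (a−1)/b = 18/6 ≈ 3.000.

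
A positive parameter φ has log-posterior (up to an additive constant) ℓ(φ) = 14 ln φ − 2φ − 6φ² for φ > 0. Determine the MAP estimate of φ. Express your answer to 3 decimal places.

ℓ'(φ) = 14/φ − 2 − 12φ. Setting this to zero and multiplying by φ: 12φ² + 2φ − 14 = 0.
φ = (−2 + √(2² + 4·12·14)) / (2·12) = (−2 + √676) / 24 = (−2 + 26)/24 = 1.
ℓ''(φ) = −14/φ² − 12 < 0, confirming a maximum.

φ̂_MAP = 1.000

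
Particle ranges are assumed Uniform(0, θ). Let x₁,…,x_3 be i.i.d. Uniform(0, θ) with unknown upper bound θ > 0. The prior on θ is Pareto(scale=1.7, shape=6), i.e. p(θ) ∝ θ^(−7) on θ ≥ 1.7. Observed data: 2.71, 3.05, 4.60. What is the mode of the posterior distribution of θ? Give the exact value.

θ̂_MAP = 4.60

The Uniform(0, θ) likelihood is θ^(−n) for θ ≥ max(xᵢ), zero otherwise. Here max(xᵢ) = 4.60.
Posterior ∝ θ^(−7) · θ^(−3) = θ^(−10) on θ ≥ max(1.7, 4.60) = 4.60.
This density is strictly decreasing in θ, so the posterior mode lies at the lower boundary of the support.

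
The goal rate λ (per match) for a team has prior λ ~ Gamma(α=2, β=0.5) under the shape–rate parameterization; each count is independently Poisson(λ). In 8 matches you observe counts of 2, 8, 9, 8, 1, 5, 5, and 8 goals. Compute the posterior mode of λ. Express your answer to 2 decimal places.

λ̂_MAP = 5.53

Σxᵢ = 2+8+9+8+1+5+5+8 = 46, with n = 8.
Posterior ∝ λe^(−0.5λ) · λ^46e^(−8λ) = λ^47e^(−8.5λ), i.e. Gamma(shape=48, rate=8.5).
The mode of a Gamma(a, b) with a ≥ 1 (shape–rate) is (a−1)/b = 47/8.5 ≈ 5.53.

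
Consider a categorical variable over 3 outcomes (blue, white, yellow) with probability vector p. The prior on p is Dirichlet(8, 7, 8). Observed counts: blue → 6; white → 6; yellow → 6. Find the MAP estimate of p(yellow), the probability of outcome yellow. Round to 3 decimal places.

MAP estimate of p(yellow) = 0.342

The posterior is Dirichlet(αᵢ + nᵢ) = Dirichlet(14, 13, 14).
For a Dirichlet(a₁,…,a_K) with all aᵢ > 1, the mode has j-th component (aⱼ − 1)/(Σaᵢ − K).
Here Σaᵢ = 41 and K = 3, so p(yellow) = (14 − 1)/(41 − 3) = 13/38 ≈ 0.342.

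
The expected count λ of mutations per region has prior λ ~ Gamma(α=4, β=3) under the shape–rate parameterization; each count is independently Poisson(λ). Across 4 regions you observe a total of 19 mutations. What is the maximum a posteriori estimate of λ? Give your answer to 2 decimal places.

λ̂_MAP = 3.14

Σxᵢ = 19, n = 4.
Posterior ∝ λ^3e^(−3λ) · λ^19e^(−4λ) = λ^22e^(−7λ), i.e. Gamma(shape=23, rate=7).
The mode of a Gamma(a, b) with a ≥ 1 (shape–rate) is (a−1)/b = 22/7 ≈ 3.14.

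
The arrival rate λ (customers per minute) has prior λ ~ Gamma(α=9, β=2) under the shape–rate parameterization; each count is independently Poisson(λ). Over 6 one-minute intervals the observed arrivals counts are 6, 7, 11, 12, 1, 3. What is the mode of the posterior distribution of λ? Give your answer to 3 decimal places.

λ̂_MAP = 6.000

Σxᵢ = 6+7+11+12+1+3 = 40, with n = 6.
Posterior ∝ λ^8e^(−2λ) · λ^40e^(−6λ) = λ^48e^(−8λ), i.e. Gamma(shape=49, rate=8).
The mode of a Gamma(a, b) with a ≥ 1 (shape–rate) is (a−1)/b = 48/8 ≈ 6.000.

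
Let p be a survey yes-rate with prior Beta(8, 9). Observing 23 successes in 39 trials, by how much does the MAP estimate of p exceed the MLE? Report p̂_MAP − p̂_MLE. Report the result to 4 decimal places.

Posterior is Beta(31, 25); MAP = (31−1)/(56−2) = 30/54 ≈ 0.55556.
MLE ignores the prior: p̂_MLE = k/n = 23/39 ≈ 0.58974.
Difference = 30/54 − 23/39 = -4/117 ≈ -0.0342.

MAP − MLE = -0.0342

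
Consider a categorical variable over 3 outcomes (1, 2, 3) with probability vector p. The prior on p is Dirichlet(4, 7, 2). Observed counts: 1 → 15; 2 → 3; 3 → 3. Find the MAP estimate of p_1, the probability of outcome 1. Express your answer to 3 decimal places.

MAP estimate: 0.581

The posterior is Dirichlet(αᵢ + nᵢ) = Dirichlet(19, 10, 5).
For a Dirichlet(a₁,…,a_K) with all aᵢ > 1, the mode has j-th component (aⱼ − 1)/(Σaᵢ − K).
Here Σaᵢ = 34 and K = 3, so p_1 = (19 − 1)/(34 − 3) = 18/31 ≈ 0.581.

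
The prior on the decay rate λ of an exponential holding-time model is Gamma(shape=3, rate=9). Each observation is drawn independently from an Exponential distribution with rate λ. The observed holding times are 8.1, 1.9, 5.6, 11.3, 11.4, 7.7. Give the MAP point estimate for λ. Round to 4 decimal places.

λ̂_MAP = 0.1455

The Exponential(rate=λ) likelihood is ∝ λ^n e^(−λΣtᵢ). Here n = 6 and Σtᵢ = 8.1 + 1.9 + 5.6 + 11.3 + 11.4 + 7.7 = 46.
Posterior ∝ λ^2e^(−9λ) · λ^6e^(−46λ) = λ^8e^(−55λ), i.e. Gamma(9, 55).
Mode = (a−1)/b = 8/55 ≈ 0.1455.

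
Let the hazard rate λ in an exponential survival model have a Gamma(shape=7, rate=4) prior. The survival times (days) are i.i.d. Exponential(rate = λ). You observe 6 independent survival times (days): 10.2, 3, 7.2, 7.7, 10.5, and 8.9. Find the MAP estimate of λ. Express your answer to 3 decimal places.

λ̂_MAP = 0.233

The Exponential(rate=λ) likelihood is ∝ λ^n e^(−λΣtᵢ). Here n = 6 and Σtᵢ = 10.2 + 3 + 7.2 + 7.7 + 10.5 + 8.9 = 47.5.
Posterior ∝ λ^6e^(−4λ) · λ^6e^(−47.5λ) = λ^12e^(−51.5λ), i.e. Gamma(13, 51.5).
Mode = (a−1)/b = 12/51.5 ≈ 0.233.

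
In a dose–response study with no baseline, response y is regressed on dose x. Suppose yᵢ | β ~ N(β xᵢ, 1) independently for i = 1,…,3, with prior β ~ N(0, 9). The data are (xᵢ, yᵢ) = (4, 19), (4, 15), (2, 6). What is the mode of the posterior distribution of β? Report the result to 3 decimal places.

log p(β | y) = −Σ(yᵢ − βxᵢ)²/(2·1) − β²/(2·9) + const.
Setting the derivative to zero: Σxᵢ(yᵢ − βxᵢ)/1 − β/9 = 0, so β = Σxᵢyᵢ / (Σxᵢ² + σ²/τ²).
Σxᵢyᵢ = 4·19 + 4·15 + 2·6 = 148; Σxᵢ² = 36; σ²/τ² = 1/9.
β̂_MAP = 148 / (36 + 1/9) = 148/(325/9) = 1332/325 ≈ 4.098.

β̂_MAP = 4.098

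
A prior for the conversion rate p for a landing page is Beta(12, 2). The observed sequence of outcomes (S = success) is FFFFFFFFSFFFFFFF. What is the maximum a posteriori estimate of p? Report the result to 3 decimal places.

p̂_MAP = 0.429

Prior: Beta(12, 2).
Data: 1 success in 16 trials (from the sequence). The binomial likelihood contributes p(1−p)^15, so the posterior is Beta(12+1, 2+15) = Beta(13, 17).
For Beta(a, b) with a, b > 1 the mode is (a−1)/(a+b−2) = 12/28 ≈ 0.429.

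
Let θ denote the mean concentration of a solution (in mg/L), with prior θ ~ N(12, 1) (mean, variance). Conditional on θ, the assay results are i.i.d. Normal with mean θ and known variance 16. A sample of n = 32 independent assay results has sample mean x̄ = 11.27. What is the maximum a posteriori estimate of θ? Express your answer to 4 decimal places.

n = 32, x̄ = 11.27.
For a Normal prior and Normal likelihood with known variance, the posterior is Normal; its mode equals its mean, the precision-weighted average.
Prior precision 1/σ₀² = 1/1 = 1; data precision n/σ² = 32/16 = 2.
θ̂ = (1·12 + 2·11.27) / (1 + 2) = 34.54/3 = 1727/150 ≈ 11.5133.

θ̂_MAP = 11.5133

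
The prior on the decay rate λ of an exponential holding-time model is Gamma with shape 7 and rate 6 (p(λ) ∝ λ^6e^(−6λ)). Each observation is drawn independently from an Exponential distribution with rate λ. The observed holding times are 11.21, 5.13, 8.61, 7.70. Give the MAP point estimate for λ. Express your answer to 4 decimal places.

The Exponential(rate=λ) likelihood is ∝ λ^n e^(−λΣtᵢ). Here n = 4 and Σtᵢ = 11.21 + 5.13 + 8.61 + 7.70 = 32.65.
Posterior ∝ λ^6e^(−6λ) · λ^4e^(−32.65λ) = λ^10e^(−38.65λ), i.e. Gamma(11, 38.65).
Mode = (a−1)/b = 10/38.65 ≈ 0.2587.

λ̂_MAP = 0.2587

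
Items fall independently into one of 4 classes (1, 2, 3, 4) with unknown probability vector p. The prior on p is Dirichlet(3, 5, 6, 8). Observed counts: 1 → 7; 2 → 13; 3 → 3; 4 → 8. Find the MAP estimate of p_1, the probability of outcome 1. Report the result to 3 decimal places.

MAP estimate: 0.184

The posterior is Dirichlet(αᵢ + nᵢ) = Dirichlet(10, 18, 9, 16).
For a Dirichlet(a₁,…,a_K) with all aᵢ > 1, the mode has j-th component (aⱼ − 1)/(Σaᵢ − K).
Here Σaᵢ = 53 and K = 4, so p_1 = (10 − 1)/(53 − 4) = 9/49 ≈ 0.184.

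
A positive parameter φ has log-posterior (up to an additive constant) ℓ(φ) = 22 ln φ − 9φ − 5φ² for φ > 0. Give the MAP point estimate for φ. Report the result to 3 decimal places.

φ̂_MAP = 1.100

ℓ'(φ) = 22/φ − 9 − 10φ. Setting this to zero and multiplying by φ: 10φ² + 9φ − 22 = 0.
φ = (−9 + √(9² + 4·10·22)) / (2·10) = (−9 + √961) / 20 = (−9 + 31)/20 = 11/10.
ℓ''(φ) = −22/φ² − 10 < 0, confirming a maximum.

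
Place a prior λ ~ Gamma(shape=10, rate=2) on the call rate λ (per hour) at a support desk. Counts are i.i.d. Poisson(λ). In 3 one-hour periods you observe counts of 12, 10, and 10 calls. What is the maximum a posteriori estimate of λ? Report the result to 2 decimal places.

λ̂_MAP = 8.20

Σxᵢ = 12+10+10 = 32, with n = 3.
Posterior ∝ λ^9e^(−2λ) · λ^32e^(−3λ) = λ^41e^(−5λ), i.e. Gamma(shape=42, rate=5).
The mode of a Gamma(a, b) with a ≥ 1 (shape–rate) is (a−1)/b = 41/5 ≈ 8.20.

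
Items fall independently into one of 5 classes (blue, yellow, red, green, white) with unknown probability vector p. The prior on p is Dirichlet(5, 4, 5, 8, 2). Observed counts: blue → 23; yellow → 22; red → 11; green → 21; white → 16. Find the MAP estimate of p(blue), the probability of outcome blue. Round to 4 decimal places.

The posterior is Dirichlet(αᵢ + nᵢ) = Dirichlet(28, 26, 16, 29, 18).
For a Dirichlet(a₁,…,a_K) with all aᵢ > 1, the mode has j-th component (aⱼ − 1)/(Σaᵢ − K).
Here Σaᵢ = 117 and K = 5, so p(blue) = (28 − 1)/(117 − 5) = 27/112 ≈ 0.2411.

MAP estimate of p(blue) = 0.2411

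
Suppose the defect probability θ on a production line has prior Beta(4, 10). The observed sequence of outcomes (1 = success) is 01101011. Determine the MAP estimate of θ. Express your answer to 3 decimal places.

Prior: Beta(4, 10).
Data: 5 successes in 8 trials (from the sequence). The binomial likelihood contributes θ^5(1−θ)^3, so the posterior is Beta(4+5, 10+3) = Beta(9, 13).
For Beta(a, b) with a, b > 1 the mode is (a−1)/(a+b−2) = 8/20 ≈ 0.400.

θ̂_MAP = 0.400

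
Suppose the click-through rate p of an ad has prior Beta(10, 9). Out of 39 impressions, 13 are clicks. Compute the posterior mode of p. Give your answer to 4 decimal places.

Prior: Beta(10, 9).
Data: 13 successes in 39 trials. The binomial likelihood contributes p^13(1−p)^26, so the posterior is Beta(10+13, 9+26) = Beta(23, 35).
For Beta(a, b) with a, b > 1 the mode is (a−1)/(a+b−2) = 22/56 ≈ 0.3929.

p̂_MAP = 0.3929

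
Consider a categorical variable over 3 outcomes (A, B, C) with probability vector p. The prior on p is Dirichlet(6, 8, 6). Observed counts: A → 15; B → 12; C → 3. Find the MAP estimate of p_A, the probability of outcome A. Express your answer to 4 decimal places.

The posterior is Dirichlet(αᵢ + nᵢ) = Dirichlet(21, 20, 9).
For a Dirichlet(a₁,…,a_K) with all aᵢ > 1, the mode has j-th component (aⱼ − 1)/(Σaᵢ − K).
Here Σaᵢ = 50 and K = 3, so p_A = (21 − 1)/(50 − 3) = 20/47 ≈ 0.4255.

MAP estimate of p_A = 0.4255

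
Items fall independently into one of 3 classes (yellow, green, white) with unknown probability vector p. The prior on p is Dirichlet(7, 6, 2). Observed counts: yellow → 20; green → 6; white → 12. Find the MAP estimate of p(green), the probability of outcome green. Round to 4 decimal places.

MAP estimate of p(green) = 0.2200

The posterior is Dirichlet(αᵢ + nᵢ) = Dirichlet(27, 12, 14).
For a Dirichlet(a₁,…,a_K) with all aᵢ > 1, the mode has j-th component (aⱼ − 1)/(Σaᵢ − K).
Here Σaᵢ = 53 and K = 3, so p(green) = (12 − 1)/(53 − 3) = 11/50 ≈ 0.2200.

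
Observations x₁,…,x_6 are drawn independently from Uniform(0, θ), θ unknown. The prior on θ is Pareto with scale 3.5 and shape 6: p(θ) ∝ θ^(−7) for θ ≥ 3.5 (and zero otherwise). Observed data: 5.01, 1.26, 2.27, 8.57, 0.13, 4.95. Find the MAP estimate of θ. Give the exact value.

θ̂_MAP = 8.57

The Uniform(0, θ) likelihood is θ^(−n) for θ ≥ max(xᵢ), zero otherwise. Here max(xᵢ) = 8.57.
Posterior ∝ θ^(−7) · θ^(−6) = θ^(−13) on θ ≥ max(3.5, 8.57) = 8.57.
This density is strictly decreasing in θ, so the posterior mode lies at the lower boundary of the support.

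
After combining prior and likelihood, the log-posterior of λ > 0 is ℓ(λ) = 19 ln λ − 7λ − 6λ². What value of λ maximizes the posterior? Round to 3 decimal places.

ℓ'(λ) = 19/λ − 7 − 12λ. Setting this to zero and multiplying by λ: 12λ² + 7λ − 19 = 0.
λ = (−7 + √(7² + 4·12·19)) / (2·12) = (−7 + √961) / 24 = (−7 + 31)/24 = 1.
ℓ''(λ) = −19/λ² − 12 < 0, confirming a maximum.

λ̂_MAP = 1.000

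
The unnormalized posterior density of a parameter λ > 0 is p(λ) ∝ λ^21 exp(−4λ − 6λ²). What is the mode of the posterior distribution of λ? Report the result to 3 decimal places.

ℓ'(λ) = 21/λ − 4 − 12λ. Setting this to zero and multiplying by λ: 12λ² + 4λ − 21 = 0.
λ = (−4 + √(4² + 4·12·21)) / (2·12) = (−4 + √1024) / 24 = (−4 + 32)/24 = 7/6.
ℓ''(λ) = −21/λ² − 12 < 0, confirming a maximum.

λ̂_MAP = 1.167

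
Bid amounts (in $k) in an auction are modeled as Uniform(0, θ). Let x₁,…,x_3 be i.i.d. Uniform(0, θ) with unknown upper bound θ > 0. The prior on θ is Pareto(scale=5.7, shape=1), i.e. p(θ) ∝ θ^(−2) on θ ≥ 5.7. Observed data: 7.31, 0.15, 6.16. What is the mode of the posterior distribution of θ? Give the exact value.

The Uniform(0, θ) likelihood is θ^(−n) for θ ≥ max(xᵢ), zero otherwise. Here max(xᵢ) = 7.31.
Posterior ∝ θ^(−2) · θ^(−3) = θ^(−5) on θ ≥ max(5.7, 7.31) = 7.31.
This density is strictly decreasing in θ, so the posterior mode lies at the lower boundary of the support.

θ̂_MAP = 7.31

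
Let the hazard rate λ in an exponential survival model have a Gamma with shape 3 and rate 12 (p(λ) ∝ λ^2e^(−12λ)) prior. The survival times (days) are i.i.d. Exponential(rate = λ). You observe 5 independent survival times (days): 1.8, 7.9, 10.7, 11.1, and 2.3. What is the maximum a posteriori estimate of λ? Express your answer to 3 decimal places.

λ̂_MAP = 0.153

The Exponential(rate=λ) likelihood is ∝ λ^n e^(−λΣtᵢ). Here n = 5 and Σtᵢ = 1.8 + 7.9 + 10.7 + 11.1 + 2.3 = 33.8.
Posterior ∝ λ^2e^(−12λ) · λ^5e^(−33.8λ) = λ^7e^(−45.8λ), i.e. Gamma(8, 45.8).
Mode = (a−1)/b = 7/45.8 ≈ 0.153.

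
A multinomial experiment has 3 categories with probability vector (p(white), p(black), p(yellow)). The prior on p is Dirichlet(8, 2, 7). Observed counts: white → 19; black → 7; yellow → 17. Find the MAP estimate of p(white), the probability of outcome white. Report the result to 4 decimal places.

The posterior is Dirichlet(αᵢ + nᵢ) = Dirichlet(27, 9, 24).
For a Dirichlet(a₁,…,a_K) with all aᵢ > 1, the mode has j-th component (aⱼ − 1)/(Σaᵢ − K).
Here Σaᵢ = 60 and K = 3, so p(white) = (27 − 1)/(60 − 3) = 26/57 ≈ 0.4561.

MAP estimate of p(white) = 0.4561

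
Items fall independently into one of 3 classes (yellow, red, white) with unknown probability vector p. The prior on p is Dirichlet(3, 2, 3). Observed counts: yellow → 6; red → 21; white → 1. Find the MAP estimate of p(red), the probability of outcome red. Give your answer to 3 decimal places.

MAP estimate of p(red) = 0.667

The posterior is Dirichlet(αᵢ + nᵢ) = Dirichlet(9, 23, 4).
For a Dirichlet(a₁,…,a_K) with all aᵢ > 1, the mode has j-th component (aⱼ − 1)/(Σaᵢ − K).
Here Σaᵢ = 36 and K = 3, so p(red) = (23 − 1)/(36 − 3) = 22/33 ≈ 0.667.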